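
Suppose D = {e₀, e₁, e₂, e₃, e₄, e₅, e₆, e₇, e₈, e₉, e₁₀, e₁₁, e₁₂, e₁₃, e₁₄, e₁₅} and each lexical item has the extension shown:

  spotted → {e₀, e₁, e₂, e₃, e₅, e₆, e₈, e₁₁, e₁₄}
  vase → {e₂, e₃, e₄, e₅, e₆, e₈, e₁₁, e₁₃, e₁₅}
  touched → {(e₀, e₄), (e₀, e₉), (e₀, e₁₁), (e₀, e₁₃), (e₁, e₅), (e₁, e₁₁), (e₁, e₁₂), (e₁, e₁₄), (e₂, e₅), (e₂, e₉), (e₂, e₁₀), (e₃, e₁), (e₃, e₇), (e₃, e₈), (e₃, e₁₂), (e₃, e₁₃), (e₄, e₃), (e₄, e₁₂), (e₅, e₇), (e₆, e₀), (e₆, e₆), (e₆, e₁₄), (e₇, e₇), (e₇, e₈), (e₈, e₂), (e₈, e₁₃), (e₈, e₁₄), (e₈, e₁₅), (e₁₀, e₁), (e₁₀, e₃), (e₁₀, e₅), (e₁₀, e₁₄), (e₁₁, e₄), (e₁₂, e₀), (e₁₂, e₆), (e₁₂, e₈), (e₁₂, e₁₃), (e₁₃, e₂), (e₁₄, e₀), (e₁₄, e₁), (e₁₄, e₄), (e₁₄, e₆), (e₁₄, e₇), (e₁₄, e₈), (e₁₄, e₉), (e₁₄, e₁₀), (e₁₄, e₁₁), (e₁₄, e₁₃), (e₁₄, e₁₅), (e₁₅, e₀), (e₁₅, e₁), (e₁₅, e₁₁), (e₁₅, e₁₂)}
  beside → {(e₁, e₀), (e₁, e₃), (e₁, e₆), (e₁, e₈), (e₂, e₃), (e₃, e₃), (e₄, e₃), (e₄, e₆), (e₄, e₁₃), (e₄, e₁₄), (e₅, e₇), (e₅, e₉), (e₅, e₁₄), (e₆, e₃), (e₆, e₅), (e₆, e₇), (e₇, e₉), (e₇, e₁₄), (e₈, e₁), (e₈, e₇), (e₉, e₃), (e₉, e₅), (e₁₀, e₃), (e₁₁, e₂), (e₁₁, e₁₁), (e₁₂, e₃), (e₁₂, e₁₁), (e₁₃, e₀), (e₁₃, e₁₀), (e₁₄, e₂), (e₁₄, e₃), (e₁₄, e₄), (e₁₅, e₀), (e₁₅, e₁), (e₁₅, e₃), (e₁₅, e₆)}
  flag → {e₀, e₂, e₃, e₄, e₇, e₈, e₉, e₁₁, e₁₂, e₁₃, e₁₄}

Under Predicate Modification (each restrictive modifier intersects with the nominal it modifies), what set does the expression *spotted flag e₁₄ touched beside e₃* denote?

∅

⟦e₁₄ touched⟧ = {x : ⟨e₁₄, x⟩ ∈ ⟦touched⟧} = {e₀, e₁, e₄, e₆, e₇, e₈, e₉, e₁₀, e₁₁, e₁₃, e₁₅}
⟦beside e₃⟧ = {x : ⟨x, e₃⟩ ∈ ⟦beside⟧} = {e₁, e₂, e₃, e₄, e₆, e₉, e₁₀, e₁₂, e₁₄, e₁₅}
⟦flag⟧ = {e₀, e₂, e₃, e₄, e₇, e₈, e₉, e₁₁, e₁₂, e₁₃, e₁₄}
… ∩ ⟦e₁₄ touched⟧ = {e₀, e₂, e₃, e₄, e₇, e₈, e₉, e₁₁, e₁₂, e₁₃, e₁₄} ∩ {e₀, e₁, e₄, e₆, e₇, e₈, e₉, e₁₀, e₁₁, e₁₃, e₁₅} = {e₀, e₄, e₇, e₈, e₉, e₁₁, e₁₃}
… ∩ ⟦beside e₃⟧ = {e₀, e₄, e₇, e₈, e₉, e₁₁, e₁₃} ∩ {e₁, e₂, e₃, e₄, e₆, e₉, e₁₀, e₁₂, e₁₄, e₁₅} = {e₄, e₉}
… ∩ ⟦spotted⟧ = {e₄, e₉} ∩ {e₀, e₁, e₂, e₃, e₅, e₆, e₈, e₁₁, e₁₄} = ∅
So ⟦spotted flag e₁₄ touched beside e₃⟧ = ∅.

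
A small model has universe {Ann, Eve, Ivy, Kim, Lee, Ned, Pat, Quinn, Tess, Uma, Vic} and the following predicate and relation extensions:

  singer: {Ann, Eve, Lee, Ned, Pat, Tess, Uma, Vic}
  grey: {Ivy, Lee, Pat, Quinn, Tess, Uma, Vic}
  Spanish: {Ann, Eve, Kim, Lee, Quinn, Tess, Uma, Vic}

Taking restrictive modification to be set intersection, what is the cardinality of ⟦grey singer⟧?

5

⟦singer⟧ = {Ann, Eve, Lee, Ned, Pat, Tess, Uma, Vic}
… ∩ ⟦grey⟧ = {Ann, Eve, Lee, Ned, Pat, Tess, Uma, Vic} ∩ {Ivy, Lee, Pat, Quinn, Tess, Uma, Vic} = {Lee, Pat, Tess, Uma, Vic}
⟦grey singer⟧ = {Lee, Pat, Tess, Uma, Vic}, so the cardinality is 5.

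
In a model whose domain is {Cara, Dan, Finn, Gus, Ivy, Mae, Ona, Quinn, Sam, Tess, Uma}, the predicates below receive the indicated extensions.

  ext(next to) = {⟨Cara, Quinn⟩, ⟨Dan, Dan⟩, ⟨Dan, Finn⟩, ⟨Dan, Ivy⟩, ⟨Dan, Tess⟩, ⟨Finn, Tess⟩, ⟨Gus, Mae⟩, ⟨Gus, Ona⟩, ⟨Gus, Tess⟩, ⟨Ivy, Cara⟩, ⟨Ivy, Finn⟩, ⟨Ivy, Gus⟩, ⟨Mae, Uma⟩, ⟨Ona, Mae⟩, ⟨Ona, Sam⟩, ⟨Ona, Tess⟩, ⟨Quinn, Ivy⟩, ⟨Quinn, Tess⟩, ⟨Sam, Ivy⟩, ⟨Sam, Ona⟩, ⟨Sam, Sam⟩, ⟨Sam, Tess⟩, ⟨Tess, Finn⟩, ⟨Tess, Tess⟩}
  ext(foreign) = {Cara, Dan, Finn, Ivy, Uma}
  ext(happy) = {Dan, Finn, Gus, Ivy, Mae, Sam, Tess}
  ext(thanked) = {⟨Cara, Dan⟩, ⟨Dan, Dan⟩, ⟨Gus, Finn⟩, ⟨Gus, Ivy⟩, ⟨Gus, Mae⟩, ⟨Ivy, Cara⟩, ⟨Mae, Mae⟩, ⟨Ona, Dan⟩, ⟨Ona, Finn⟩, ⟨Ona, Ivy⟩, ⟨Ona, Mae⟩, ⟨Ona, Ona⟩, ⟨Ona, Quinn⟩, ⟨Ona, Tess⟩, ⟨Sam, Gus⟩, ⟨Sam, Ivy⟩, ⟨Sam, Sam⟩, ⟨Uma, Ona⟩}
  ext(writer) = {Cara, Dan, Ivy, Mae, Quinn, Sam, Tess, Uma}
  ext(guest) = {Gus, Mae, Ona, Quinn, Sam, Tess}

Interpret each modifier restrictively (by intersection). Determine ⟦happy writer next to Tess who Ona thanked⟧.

⟦next to Tess⟧ = {x : ⟨x, Tess⟩ ∈ ⟦next to⟧} = {Dan, Finn, Gus, Ona, Quinn, Sam, Tess}
⟦who Ona thanked⟧ = {x : ⟨Ona, x⟩ ∈ ⟦thanked⟧} = {Dan, Finn, Ivy, Mae, Ona, Quinn, Tess}
⟦writer⟧ = {Cara, Dan, Ivy, Mae, Quinn, Sam, Tess, Uma}
… ∩ ⟦next to Tess⟧ = {Cara, Dan, Ivy, Mae, Quinn, Sam, Tess, Uma} ∩ {Dan, Finn, Gus, Ona, Quinn, Sam, Tess} = {Dan, Quinn, Sam, Tess}
… ∩ ⟦who Ona thanked⟧ = {Dan, Quinn, Sam, Tess} ∩ {Dan, Finn, Ivy, Mae, Ona, Quinn, Tess} = {Dan, Quinn, Tess}
… ∩ ⟦happy⟧ = {Dan, Quinn, Tess} ∩ {Dan, Finn, Gus, Ivy, Mae, Sam, Tess} = {Dan, Tess}
So ⟦happy writer next to Tess who Ona thanked⟧ = {Dan, Tess}.

{Dan, Tess}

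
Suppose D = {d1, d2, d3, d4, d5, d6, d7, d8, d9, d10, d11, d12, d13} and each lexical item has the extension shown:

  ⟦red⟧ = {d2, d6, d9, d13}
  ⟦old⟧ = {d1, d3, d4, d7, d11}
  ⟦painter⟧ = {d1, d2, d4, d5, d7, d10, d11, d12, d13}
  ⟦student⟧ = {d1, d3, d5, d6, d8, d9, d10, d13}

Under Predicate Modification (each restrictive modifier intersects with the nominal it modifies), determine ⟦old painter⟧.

{d1, d4, d7, d11}

⟦painter⟧ = {d1, d2, d4, d5, d7, d10, d11, d12, d13}
… ∩ ⟦old⟧ = {d1, d2, d4, d5, d7, d10, d11, d12, d13} ∩ {d1, d3, d4, d7, d11} = {d1, d4, d7, d11}
So ⟦old painter⟧ = {d1, d4, d7, d11}.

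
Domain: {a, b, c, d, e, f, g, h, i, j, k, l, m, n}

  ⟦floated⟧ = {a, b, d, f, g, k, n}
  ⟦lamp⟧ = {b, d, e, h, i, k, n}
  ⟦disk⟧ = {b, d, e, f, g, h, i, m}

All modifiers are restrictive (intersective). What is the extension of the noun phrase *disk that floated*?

{b, d, f, g}

⟦that floated⟧ = ⟦floated⟧ = {a, b, d, f, g, k, n}
⟦disk⟧ = {b, d, e, f, g, h, i, m}
… ∩ ⟦that floated⟧ = {b, d, e, f, g, h, i, m} ∩ {a, b, d, f, g, k, n} = {b, d, f, g}
So ⟦disk that floated⟧ = {b, d, f, g}.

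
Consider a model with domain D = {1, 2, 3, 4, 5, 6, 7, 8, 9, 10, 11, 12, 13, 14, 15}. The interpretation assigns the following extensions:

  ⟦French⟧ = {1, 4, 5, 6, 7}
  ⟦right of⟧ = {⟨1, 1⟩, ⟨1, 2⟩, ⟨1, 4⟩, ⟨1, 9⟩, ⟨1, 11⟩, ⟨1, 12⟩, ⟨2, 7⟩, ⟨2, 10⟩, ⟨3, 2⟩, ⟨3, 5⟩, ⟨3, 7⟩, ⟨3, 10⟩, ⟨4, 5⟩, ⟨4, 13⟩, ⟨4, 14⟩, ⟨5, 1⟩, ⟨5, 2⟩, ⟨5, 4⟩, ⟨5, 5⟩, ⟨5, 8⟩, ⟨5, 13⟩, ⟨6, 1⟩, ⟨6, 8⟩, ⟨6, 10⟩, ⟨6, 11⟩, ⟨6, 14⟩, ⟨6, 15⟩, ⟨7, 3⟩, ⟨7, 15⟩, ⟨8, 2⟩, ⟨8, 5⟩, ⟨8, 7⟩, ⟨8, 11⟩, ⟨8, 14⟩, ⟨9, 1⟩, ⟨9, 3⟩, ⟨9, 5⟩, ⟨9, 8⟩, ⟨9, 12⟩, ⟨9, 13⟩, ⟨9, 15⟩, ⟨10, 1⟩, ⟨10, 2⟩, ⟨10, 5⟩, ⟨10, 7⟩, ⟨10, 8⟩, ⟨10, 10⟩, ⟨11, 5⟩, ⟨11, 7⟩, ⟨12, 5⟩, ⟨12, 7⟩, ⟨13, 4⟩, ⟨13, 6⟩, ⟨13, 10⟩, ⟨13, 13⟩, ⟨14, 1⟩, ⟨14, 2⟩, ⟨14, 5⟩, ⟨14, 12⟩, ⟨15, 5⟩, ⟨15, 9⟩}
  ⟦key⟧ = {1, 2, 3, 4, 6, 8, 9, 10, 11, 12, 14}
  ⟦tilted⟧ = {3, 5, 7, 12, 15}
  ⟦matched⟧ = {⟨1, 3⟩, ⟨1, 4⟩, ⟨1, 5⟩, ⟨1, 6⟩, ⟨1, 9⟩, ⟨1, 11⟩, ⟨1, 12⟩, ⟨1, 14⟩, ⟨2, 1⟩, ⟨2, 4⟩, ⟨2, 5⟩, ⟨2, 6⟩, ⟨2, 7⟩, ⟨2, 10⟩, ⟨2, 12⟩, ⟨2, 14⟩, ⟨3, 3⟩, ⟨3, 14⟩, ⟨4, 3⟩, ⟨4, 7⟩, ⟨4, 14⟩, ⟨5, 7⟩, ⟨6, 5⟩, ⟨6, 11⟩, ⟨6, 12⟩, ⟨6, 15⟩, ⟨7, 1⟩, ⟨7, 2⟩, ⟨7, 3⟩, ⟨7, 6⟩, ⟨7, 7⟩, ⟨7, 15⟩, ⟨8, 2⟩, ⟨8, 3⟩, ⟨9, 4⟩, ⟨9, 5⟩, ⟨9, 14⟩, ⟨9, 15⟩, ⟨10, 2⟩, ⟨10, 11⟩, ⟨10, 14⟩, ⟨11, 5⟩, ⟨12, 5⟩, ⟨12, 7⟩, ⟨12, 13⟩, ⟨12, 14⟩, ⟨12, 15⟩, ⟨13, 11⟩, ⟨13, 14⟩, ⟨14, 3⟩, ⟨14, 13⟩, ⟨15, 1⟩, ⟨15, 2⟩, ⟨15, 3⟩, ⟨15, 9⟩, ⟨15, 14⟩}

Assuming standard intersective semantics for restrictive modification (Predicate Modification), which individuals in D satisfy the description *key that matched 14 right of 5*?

⟦that matched 14⟧ = {x : ⟨x, 14⟩ ∈ ⟦matched⟧} = {1, 2, 3, 4, 9, 10, 12, 13, 15}
⟦right of 5⟧ = {x : ⟨x, 5⟩ ∈ ⟦right of⟧} = {3, 4, 5, 8, 9, 10, 11, 12, 14, 15}
⟦key⟧ = {1, 2, 3, 4, 6, 8, 9, 10, 11, 12, 14}
… ∩ ⟦that matched 14⟧ = {1, 2, 3, 4, 6, 8, 9, 10, 11, 12, 14} ∩ {1, 2, 3, 4, 9, 10, 12, 13, 15} = {1, 2, 3, 4, 9, 10, 12}
… ∩ ⟦right of 5⟧ = {1, 2, 3, 4, 9, 10, 12} ∩ {3, 4, 5, 8, 9, 10, 11, 12, 14, 15} = {3, 4, 9, 10, 12}
So ⟦key that matched 14 right of 5⟧ = {3, 4, 9, 10, 12}.

{3, 4, 9, 10, 12}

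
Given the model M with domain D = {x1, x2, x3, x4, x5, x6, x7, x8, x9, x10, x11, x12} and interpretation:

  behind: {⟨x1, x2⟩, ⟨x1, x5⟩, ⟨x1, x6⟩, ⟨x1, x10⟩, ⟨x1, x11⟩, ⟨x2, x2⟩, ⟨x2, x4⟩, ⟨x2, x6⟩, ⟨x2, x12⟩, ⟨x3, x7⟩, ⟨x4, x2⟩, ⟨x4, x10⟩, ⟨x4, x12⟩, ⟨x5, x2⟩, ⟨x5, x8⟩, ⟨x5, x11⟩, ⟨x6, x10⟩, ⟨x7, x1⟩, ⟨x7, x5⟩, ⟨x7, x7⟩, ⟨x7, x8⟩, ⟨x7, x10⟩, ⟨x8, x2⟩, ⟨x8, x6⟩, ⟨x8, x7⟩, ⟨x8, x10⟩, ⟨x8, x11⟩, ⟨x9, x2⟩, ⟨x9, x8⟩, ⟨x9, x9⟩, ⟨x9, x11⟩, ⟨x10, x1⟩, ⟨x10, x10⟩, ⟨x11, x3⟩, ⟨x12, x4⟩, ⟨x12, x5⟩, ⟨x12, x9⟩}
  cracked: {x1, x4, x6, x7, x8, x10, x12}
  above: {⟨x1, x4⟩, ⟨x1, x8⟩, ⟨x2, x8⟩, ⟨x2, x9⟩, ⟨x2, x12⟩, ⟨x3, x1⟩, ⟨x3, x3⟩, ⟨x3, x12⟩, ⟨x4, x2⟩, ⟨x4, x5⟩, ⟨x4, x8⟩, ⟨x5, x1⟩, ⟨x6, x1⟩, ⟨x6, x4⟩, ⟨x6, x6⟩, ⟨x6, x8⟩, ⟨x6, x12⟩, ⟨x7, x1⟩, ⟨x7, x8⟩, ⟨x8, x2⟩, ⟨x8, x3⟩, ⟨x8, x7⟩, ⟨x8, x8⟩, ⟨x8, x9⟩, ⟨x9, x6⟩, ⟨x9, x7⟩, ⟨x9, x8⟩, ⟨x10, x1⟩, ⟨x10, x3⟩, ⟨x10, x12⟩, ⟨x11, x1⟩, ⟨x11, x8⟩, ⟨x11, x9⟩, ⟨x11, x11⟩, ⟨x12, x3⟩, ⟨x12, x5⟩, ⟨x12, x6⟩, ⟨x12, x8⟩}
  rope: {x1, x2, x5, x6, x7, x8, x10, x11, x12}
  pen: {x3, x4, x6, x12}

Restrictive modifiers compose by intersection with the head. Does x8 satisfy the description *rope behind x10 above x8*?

yes

⟦behind x10⟧ = {x : ⟨x, x10⟩ ∈ ⟦behind⟧} = {x1, x4, x6, x7, x8, x10}
⟦above x8⟧ = {x : ⟨x, x8⟩ ∈ ⟦above⟧} = {x1, x2, x4, x6, x7, x8, x9, x11, x12}
⟦rope⟧ = {x1, x2, x5, x6, x7, x8, x10, x11, x12}
… ∩ ⟦behind x10⟧ = {x1, x2, x5, x6, x7, x8, x10, x11, x12} ∩ {x1, x4, x6, x7, x8, x10} = {x1, x6, x7, x8, x10}
… ∩ ⟦above x8⟧ = {x1, x6, x7, x8, x10} ∩ {x1, x2, x4, x6, x7, x8, x9, x11, x12} = {x1, x6, x7, x8}
⟦rope behind x10 above x8⟧ = {x1, x6, x7, x8}; x8 ∈ this set.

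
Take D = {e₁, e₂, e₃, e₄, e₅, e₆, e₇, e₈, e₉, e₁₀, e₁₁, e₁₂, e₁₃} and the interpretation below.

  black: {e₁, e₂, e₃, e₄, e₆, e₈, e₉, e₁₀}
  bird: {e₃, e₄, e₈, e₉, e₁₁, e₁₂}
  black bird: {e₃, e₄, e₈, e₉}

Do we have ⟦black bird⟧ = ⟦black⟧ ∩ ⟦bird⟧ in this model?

yes

⟦black⟧ ∩ ⟦bird⟧ = {e₁, e₂, e₃, e₄, e₆, e₈, e₉, e₁₀} ∩ {e₃, e₄, e₈, e₉, e₁₁, e₁₂} = {e₃, e₄, e₈, e₉}
Observed ⟦black bird⟧ = {e₃, e₄, e₈, e₉}.
These coincide, so the modifier is intersective here.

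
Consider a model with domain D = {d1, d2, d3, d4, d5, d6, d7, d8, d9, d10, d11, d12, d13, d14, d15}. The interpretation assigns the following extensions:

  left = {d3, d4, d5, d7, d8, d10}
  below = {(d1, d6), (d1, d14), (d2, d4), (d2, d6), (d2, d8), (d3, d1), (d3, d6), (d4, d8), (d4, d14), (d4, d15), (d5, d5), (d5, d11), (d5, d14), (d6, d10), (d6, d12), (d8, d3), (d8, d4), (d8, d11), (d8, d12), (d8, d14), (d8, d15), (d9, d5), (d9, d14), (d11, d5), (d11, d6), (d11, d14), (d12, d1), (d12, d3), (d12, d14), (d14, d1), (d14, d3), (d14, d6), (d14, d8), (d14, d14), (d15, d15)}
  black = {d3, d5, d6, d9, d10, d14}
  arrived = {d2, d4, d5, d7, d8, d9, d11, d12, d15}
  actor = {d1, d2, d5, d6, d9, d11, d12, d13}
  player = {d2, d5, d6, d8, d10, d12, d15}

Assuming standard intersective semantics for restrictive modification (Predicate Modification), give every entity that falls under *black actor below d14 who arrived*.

⟦below d14⟧ = {x : ⟨x, d14⟩ ∈ ⟦below⟧} = {d1, d4, d5, d8, d9, d11, d12, d14}
⟦who arrived⟧ = ⟦arrived⟧ = {d2, d4, d5, d7, d8, d9, d11, d12, d15}
⟦actor⟧ = {d1, d2, d5, d6, d9, d11, d12, d13}
… ∩ ⟦below d14⟧ = {d1, d2, d5, d6, d9, d11, d12, d13} ∩ {d1, d4, d5, d8, d9, d11, d12, d14} = {d1, d5, d9, d11, d12}
… ∩ ⟦who arrived⟧ = {d1, d5, d9, d11, d12} ∩ {d2, d4, d5, d7, d8, d9, d11, d12, d15} = {d5, d9, d11, d12}
… ∩ ⟦black⟧ = {d5, d9, d11, d12} ∩ {d3, d5, d6, d9, d10, d14} = {d5, d9}
So ⟦black actor below d14 who arrived⟧ = {d5, d9}.

{d5, d9}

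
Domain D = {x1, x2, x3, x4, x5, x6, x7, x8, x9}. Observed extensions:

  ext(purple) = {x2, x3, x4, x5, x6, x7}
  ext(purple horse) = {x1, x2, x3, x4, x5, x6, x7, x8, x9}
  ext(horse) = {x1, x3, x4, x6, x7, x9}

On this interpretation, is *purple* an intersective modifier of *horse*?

⟦purple⟧ ∩ ⟦horse⟧ = {x2, x3, x4, x5, x6, x7} ∩ {x1, x3, x4, x6, x7, x9} = {x3, x4, x6, x7}
Observed ⟦purple horse⟧ = {x1, x2, x3, x4, x5, x6, x7, x8, x9}.
These differ, so the modifier is not intersective in this model.

no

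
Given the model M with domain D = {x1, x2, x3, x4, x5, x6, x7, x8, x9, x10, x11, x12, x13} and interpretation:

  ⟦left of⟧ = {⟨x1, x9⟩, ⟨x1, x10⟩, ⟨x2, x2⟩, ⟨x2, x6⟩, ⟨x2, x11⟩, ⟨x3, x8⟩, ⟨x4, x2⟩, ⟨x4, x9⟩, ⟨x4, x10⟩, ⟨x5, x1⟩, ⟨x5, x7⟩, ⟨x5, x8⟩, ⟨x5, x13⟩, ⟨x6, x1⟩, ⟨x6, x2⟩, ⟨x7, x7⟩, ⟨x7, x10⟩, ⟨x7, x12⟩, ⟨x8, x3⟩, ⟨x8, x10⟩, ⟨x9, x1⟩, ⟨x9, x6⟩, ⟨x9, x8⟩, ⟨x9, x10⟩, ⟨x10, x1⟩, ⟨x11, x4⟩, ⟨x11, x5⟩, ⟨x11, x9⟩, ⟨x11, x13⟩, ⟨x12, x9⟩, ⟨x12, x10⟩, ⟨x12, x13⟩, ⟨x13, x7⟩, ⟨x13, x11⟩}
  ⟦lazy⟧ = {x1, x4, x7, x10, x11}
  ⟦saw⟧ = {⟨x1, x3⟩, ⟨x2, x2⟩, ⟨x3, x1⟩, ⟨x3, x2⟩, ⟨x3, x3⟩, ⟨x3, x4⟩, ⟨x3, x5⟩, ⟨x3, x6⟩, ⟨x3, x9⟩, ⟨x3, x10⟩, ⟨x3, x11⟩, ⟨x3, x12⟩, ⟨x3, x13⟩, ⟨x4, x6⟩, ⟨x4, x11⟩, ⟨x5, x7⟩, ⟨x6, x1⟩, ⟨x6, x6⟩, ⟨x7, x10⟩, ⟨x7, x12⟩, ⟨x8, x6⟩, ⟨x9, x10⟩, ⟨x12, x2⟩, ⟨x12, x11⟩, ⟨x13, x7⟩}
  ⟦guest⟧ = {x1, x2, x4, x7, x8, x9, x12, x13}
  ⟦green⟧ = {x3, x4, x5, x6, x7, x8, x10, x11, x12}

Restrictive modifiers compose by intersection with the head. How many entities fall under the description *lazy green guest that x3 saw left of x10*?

⟦that x3 saw⟧ = {x : ⟨x3, x⟩ ∈ ⟦saw⟧} = {x1, x2, x3, x4, x5, x6, x9, x10, x11, x12, x13}
⟦left of x10⟧ = {x : ⟨x, x10⟩ ∈ ⟦left of⟧} = {x1, x4, x7, x8, x9, x12}
⟦guest⟧ = {x1, x2, x4, x7, x8, x9, x12, x13}
… ∩ ⟦that x3 saw⟧ = {x1, x2, x4, x7, x8, x9, x12, x13} ∩ {x1, x2, x3, x4, x5, x6, x9, x10, x11, x12, x13} = {x1, x2, x4, x9, x12, x13}
… ∩ ⟦left of x10⟧ = {x1, x2, x4, x9, x12, x13} ∩ {x1, x4, x7, x8, x9, x12} = {x1, x4, x9, x12}
… ∩ ⟦lazy⟧ = {x1, x4, x9, x12} ∩ {x1, x4, x7, x10, x11} = {x1, x4}
… ∩ ⟦green⟧ = {x1, x4} ∩ {x3, x4, x5, x6, x7, x8, x10, x11, x12} = {x4}
⟦lazy green guest that x3 saw left of x10⟧ = {x4}, so the cardinality is 1.

1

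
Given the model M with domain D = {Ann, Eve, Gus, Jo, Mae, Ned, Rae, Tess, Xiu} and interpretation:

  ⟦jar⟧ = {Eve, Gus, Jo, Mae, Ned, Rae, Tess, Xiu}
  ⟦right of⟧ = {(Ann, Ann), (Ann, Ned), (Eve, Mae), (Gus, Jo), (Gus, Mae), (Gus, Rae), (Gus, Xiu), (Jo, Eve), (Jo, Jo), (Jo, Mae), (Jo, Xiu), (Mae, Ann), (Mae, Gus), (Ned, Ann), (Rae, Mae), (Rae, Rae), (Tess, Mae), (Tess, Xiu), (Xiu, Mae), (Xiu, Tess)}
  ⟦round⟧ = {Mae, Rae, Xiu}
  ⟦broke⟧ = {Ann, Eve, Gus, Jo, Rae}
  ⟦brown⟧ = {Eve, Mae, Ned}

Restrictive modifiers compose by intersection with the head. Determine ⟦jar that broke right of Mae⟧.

{Eve, Gus, Jo, Rae}

⟦that broke⟧ = ⟦broke⟧ = {Ann, Eve, Gus, Jo, Rae}
⟦right of Mae⟧ = {x : ⟨x, Mae⟩ ∈ ⟦right of⟧} = {Eve, Gus, Jo, Rae, Tess, Xiu}
⟦jar⟧ = {Eve, Gus, Jo, Mae, Ned, Rae, Tess, Xiu}
… ∩ ⟦that broke⟧ = {Eve, Gus, Jo, Mae, Ned, Rae, Tess, Xiu} ∩ {Ann, Eve, Gus, Jo, Rae} = {Eve, Gus, Jo, Rae}
… ∩ ⟦right of Mae⟧ = {Eve, Gus, Jo, Rae} ∩ {Eve, Gus, Jo, Rae, Tess, Xiu} = {Eve, Gus, Jo, Rae}
So ⟦jar that broke right of Mae⟧ = {Eve, Gus, Jo, Rae}.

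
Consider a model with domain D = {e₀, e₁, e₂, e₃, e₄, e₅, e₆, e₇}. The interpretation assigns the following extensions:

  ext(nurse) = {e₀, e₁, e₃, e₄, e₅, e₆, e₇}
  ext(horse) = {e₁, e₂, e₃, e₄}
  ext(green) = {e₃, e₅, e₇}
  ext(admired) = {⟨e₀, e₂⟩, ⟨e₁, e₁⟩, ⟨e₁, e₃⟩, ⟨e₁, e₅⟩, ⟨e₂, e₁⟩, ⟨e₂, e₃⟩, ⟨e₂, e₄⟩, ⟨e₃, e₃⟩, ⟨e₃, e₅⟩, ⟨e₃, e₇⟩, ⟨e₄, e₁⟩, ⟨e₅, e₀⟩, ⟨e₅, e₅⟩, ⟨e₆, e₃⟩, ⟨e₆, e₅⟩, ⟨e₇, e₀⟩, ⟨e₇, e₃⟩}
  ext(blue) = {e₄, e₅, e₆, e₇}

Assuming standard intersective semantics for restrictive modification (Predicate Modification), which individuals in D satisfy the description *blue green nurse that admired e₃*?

{e₇}

⟦that admired e₃⟧ = {x : ⟨x, e₃⟩ ∈ ⟦admired⟧} = {e₁, e₂, e₃, e₆, e₇}
⟦nurse⟧ = {e₀, e₁, e₃, e₄, e₅, e₆, e₇}
… ∩ ⟦that admired e₃⟧ = {e₀, e₁, e₃, e₄, e₅, e₆, e₇} ∩ {e₁, e₂, e₃, e₆, e₇} = {e₁, e₃, e₆, e₇}
… ∩ ⟦blue⟧ = {e₁, e₃, e₆, e₇} ∩ {e₄, e₅, e₆, e₇} = {e₆, e₇}
… ∩ ⟦green⟧ = {e₆, e₇} ∩ {e₃, e₅, e₇} = {e₇}
So ⟦blue green nurse that admired e₃⟧ = {e₇}.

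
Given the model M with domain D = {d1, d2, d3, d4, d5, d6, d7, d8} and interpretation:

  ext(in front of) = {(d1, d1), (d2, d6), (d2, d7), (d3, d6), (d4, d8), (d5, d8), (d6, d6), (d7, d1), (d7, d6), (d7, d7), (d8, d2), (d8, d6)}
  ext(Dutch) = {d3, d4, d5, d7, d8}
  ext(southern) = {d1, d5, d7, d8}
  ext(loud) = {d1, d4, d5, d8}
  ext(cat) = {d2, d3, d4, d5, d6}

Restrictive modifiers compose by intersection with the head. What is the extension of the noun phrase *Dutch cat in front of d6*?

⟦in front of d6⟧ = {x : ⟨x, d6⟩ ∈ ⟦in front of⟧} = {d2, d3, d6, d7, d8}
⟦cat⟧ = {d2, d3, d4, d5, d6}
… ∩ ⟦in front of d6⟧ = {d2, d3, d4, d5, d6} ∩ {d2, d3, d6, d7, d8} = {d2, d3, d6}
… ∩ ⟦Dutch⟧ = {d2, d3, d6} ∩ {d3, d4, d5, d7, d8} = {d3}
So ⟦Dutch cat in front of d6⟧ = {d3}.

{d3}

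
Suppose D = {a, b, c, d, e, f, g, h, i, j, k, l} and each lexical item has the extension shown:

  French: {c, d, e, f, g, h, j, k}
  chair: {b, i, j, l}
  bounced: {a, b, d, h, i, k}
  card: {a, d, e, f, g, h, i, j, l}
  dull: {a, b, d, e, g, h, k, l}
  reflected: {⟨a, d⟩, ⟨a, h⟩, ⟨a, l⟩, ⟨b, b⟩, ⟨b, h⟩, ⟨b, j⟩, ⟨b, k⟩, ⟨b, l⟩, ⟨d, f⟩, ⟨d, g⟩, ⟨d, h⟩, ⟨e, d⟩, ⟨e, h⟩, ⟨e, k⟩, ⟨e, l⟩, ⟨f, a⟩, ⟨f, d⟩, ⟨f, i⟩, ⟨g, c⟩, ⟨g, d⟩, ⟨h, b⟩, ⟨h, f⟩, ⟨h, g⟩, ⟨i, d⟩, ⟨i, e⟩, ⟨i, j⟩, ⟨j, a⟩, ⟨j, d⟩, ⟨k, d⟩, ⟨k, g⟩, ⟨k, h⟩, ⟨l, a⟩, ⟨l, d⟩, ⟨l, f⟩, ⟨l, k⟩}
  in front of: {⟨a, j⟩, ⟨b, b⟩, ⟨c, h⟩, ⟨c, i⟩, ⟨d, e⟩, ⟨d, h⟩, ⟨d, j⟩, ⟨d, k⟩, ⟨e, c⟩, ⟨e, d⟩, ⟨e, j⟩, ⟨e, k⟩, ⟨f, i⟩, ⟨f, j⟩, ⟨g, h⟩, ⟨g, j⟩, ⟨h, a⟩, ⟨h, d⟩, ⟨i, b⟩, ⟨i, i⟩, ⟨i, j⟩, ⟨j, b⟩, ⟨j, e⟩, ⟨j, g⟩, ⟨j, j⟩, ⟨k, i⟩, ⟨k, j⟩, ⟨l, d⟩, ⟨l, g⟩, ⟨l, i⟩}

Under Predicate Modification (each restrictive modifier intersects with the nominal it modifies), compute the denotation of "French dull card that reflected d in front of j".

{e, g}

⟦that reflected d⟧ = {x : ⟨x, d⟩ ∈ ⟦reflected⟧} = {a, e, f, g, i, j, k, l}
⟦in front of j⟧ = {x : ⟨x, j⟩ ∈ ⟦in front of⟧} = {a, d, e, f, g, i, j, k}
⟦card⟧ = {a, d, e, f, g, h, i, j, l}
… ∩ ⟦that reflected d⟧ = {a, d, e, f, g, h, i, j, l} ∩ {a, e, f, g, i, j, k, l} = {a, e, f, g, i, j, l}
… ∩ ⟦in front of j⟧ = {a, e, f, g, i, j, l} ∩ {a, d, e, f, g, i, j, k} = {a, e, f, g, i, j}
… ∩ ⟦French⟧ = {a, e, f, g, i, j} ∩ {c, d, e, f, g, h, j, k} = {e, f, g, j}
… ∩ ⟦dull⟧ = {e, f, g, j} ∩ {a, b, d, e, g, h, k, l} = {e, g}
So ⟦French dull card that reflected d in front of j⟧ = {e, g}.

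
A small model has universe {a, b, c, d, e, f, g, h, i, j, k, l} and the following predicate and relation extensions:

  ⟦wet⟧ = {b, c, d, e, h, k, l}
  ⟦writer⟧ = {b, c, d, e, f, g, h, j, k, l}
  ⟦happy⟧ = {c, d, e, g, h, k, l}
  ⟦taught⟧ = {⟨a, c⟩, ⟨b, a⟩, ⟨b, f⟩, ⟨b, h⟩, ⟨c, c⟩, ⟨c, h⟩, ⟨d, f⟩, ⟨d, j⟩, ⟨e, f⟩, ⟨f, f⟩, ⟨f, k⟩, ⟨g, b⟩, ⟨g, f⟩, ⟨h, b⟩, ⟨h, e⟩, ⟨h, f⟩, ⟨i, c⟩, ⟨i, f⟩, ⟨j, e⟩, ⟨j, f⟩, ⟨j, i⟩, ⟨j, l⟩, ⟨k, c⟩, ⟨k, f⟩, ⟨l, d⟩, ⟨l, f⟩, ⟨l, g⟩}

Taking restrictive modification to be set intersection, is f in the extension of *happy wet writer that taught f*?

⟦that taught f⟧ = {x : ⟨x, f⟩ ∈ ⟦taught⟧} = {b, d, e, f, g, h, i, j, k, l}
⟦writer⟧ = {b, c, d, e, f, g, h, j, k, l}
… ∩ ⟦that taught f⟧ = {b, c, d, e, f, g, h, j, k, l} ∩ {b, d, e, f, g, h, i, j, k, l} = {b, d, e, f, g, h, j, k, l}
… ∩ ⟦happy⟧ = {b, d, e, f, g, h, j, k, l} ∩ {c, d, e, g, h, k, l} = {d, e, g, h, k, l}
… ∩ ⟦wet⟧ = {d, e, g, h, k, l} ∩ {b, c, d, e, h, k, l} = {d, e, h, k, l}
⟦happy wet writer that taught f⟧ = {d, e, h, k, l}; f ∉ this set.

no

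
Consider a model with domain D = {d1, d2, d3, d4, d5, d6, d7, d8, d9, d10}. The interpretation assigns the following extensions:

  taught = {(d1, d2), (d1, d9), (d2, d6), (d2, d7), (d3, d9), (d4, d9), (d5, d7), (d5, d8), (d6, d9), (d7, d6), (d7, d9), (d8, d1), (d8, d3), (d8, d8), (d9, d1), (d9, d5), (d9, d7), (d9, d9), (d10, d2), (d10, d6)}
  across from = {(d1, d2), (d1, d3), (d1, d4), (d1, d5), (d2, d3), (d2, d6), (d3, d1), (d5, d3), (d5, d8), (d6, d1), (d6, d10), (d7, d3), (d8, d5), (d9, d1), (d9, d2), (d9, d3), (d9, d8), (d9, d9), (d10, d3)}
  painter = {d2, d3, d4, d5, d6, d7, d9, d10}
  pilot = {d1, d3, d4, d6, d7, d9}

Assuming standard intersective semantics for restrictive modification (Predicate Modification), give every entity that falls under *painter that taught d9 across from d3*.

{d7, d9}

⟦that taught d9⟧ = {x : ⟨x, d9⟩ ∈ ⟦taught⟧} = {d1, d3, d4, d6, d7, d9}
⟦across from d3⟧ = {x : ⟨x, d3⟩ ∈ ⟦across from⟧} = {d1, d2, d5, d7, d9, d10}
⟦painter⟧ = {d2, d3, d4, d5, d6, d7, d9, d10}
… ∩ ⟦that taught d9⟧ = {d2, d3, d4, d5, d6, d7, d9, d10} ∩ {d1, d3, d4, d6, d7, d9} = {d3, d4, d6, d7, d9}
… ∩ ⟦across from d3⟧ = {d3, d4, d6, d7, d9} ∩ {d1, d2, d5, d7, d9, d10} = {d7, d9}
So ⟦painter that taught d9 across from d3⟧ = {d7, d9}.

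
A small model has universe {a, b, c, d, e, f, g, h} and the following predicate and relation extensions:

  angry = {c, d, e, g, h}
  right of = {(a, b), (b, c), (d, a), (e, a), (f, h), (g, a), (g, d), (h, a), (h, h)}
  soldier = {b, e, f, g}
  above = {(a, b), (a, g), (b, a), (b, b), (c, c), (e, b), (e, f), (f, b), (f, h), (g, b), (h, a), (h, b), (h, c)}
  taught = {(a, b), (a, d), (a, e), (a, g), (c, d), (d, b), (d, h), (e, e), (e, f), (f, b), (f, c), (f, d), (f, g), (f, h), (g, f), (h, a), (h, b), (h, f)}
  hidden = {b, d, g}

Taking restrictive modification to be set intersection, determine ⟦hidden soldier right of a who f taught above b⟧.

{g}

⟦right of a⟧ = {x : ⟨x, a⟩ ∈ ⟦right of⟧} = {d, e, g, h}
⟦who f taught⟧ = {x : ⟨f, x⟩ ∈ ⟦taught⟧} = {b, c, d, g, h}
⟦above b⟧ = {x : ⟨x, b⟩ ∈ ⟦above⟧} = {a, b, e, f, g, h}
⟦soldier⟧ = {b, e, f, g}
… ∩ ⟦right of a⟧ = {b, e, f, g} ∩ {d, e, g, h} = {e, g}
… ∩ ⟦who f taught⟧ = {e, g} ∩ {b, c, d, g, h} = {g}
… ∩ ⟦above b⟧ = {g} ∩ {a, b, e, f, g, h} = {g}
… ∩ ⟦hidden⟧ = {g} ∩ {b, d, g} = {g}
So ⟦hidden soldier right of a who f taught above b⟧ = {g}.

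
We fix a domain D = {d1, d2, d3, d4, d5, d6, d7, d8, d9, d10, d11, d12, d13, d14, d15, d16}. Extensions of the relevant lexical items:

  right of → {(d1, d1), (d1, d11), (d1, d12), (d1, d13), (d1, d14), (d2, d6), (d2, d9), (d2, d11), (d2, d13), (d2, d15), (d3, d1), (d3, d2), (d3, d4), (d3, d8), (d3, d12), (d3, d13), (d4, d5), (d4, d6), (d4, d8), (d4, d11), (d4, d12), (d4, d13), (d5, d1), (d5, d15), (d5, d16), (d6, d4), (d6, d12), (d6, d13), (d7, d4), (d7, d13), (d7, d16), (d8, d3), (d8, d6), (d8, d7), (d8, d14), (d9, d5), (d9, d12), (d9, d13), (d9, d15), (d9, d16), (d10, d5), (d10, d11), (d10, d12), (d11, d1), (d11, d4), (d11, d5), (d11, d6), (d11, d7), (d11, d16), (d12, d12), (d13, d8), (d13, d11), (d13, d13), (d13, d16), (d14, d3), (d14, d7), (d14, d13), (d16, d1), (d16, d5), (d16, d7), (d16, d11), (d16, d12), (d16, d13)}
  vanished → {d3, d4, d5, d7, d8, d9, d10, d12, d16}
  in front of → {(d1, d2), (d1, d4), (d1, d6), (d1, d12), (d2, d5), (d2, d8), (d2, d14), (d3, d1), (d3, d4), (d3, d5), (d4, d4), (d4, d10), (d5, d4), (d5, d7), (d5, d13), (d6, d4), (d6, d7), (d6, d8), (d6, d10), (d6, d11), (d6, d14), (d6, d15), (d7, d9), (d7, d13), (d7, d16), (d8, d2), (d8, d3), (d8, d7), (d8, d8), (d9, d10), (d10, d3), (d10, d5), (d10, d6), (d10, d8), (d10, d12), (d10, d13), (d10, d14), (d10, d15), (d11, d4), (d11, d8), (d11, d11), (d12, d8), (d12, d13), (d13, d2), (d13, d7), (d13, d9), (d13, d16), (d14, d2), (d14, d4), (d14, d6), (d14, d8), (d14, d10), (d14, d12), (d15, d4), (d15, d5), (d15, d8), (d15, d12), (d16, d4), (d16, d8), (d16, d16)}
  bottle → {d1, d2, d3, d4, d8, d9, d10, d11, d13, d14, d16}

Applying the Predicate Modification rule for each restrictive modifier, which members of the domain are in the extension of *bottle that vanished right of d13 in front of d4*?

⟦that vanished⟧ = ⟦vanished⟧ = {d3, d4, d5, d7, d8, d9, d10, d12, d16}
⟦right of d13⟧ = {x : ⟨x, d13⟩ ∈ ⟦right of⟧} = {d1, d2, d3, d4, d6, d7, d9, d13, d14, d16}
⟦in front of d4⟧ = {x : ⟨x, d4⟩ ∈ ⟦in front of⟧} = {d1, d3, d4, d5, d6, d11, d14, d15, d16}
⟦bottle⟧ = {d1, d2, d3, d4, d8, d9, d10, d11, d13, d14, d16}
… ∩ ⟦that vanished⟧ = {d1, d2, d3, d4, d8, d9, d10, d11, d13, d14, d16} ∩ {d3, d4, d5, d7, d8, d9, d10, d12, d16} = {d3, d4, d8, d9, d10, d16}
… ∩ ⟦right of d13⟧ = {d3, d4, d8, d9, d10, d16} ∩ {d1, d2, d3, d4, d6, d7, d9, d13, d14, d16} = {d3, d4, d9, d16}
… ∩ ⟦in front of d4⟧ = {d3, d4, d9, d16} ∩ {d1, d3, d4, d5, d6, d11, d14, d15, d16} = {d3, d4, d16}
So ⟦bottle that vanished right of d13 in front of d4⟧ = {d3, d4, d16}.

{d3, d4, d16}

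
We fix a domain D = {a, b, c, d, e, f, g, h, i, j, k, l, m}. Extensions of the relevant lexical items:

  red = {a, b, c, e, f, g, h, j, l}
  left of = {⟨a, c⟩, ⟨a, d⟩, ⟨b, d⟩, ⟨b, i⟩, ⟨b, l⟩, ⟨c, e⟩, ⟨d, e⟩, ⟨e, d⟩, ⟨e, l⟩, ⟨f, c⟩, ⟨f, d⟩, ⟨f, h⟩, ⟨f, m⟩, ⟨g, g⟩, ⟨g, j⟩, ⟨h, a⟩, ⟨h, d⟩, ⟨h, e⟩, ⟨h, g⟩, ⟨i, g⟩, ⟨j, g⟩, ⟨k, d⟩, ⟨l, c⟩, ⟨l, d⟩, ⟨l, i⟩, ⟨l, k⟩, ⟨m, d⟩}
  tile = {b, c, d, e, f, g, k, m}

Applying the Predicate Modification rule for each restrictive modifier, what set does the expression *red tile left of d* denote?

{b, e, f}

⟦left of d⟧ = {x : ⟨x, d⟩ ∈ ⟦left of⟧} = {a, b, e, f, h, k, l, m}
⟦tile⟧ = {b, c, d, e, f, g, k, m}
… ∩ ⟦left of d⟧ = {b, c, d, e, f, g, k, m} ∩ {a, b, e, f, h, k, l, m} = {b, e, f, k, m}
… ∩ ⟦red⟧ = {b, e, f, k, m} ∩ {a, b, c, e, f, g, h, j, l} = {b, e, f}
So ⟦red tile left of d⟧ = {b, e, f}.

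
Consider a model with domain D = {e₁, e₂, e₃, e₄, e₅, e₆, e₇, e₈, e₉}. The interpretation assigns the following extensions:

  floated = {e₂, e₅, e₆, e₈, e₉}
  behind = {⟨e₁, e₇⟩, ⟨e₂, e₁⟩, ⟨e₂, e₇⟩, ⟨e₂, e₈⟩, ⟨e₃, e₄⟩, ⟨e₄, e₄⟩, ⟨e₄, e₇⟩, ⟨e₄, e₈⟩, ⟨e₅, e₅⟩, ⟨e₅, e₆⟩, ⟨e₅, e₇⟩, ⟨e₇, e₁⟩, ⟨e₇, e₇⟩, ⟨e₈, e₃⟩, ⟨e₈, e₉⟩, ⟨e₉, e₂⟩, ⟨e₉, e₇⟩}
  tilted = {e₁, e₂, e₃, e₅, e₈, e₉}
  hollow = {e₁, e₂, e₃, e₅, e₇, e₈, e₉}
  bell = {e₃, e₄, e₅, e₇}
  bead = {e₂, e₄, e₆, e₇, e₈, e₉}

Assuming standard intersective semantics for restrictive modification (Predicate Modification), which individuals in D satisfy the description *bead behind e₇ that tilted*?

{e₂, e₉}

⟦behind e₇⟧ = {x : ⟨x, e₇⟩ ∈ ⟦behind⟧} = {e₁, e₂, e₄, e₅, e₇, e₉}
⟦that tilted⟧ = ⟦tilted⟧ = {e₁, e₂, e₃, e₅, e₈, e₉}
⟦bead⟧ = {e₂, e₄, e₆, e₇, e₈, e₉}
… ∩ ⟦behind e₇⟧ = {e₂, e₄, e₆, e₇, e₈, e₉} ∩ {e₁, e₂, e₄, e₅, e₇, e₉} = {e₂, e₄, e₇, e₉}
… ∩ ⟦that tilted⟧ = {e₂, e₄, e₇, e₉} ∩ {e₁, e₂, e₃, e₅, e₈, e₉} = {e₂, e₉}
So ⟦bead behind e₇ that tilted⟧ = {e₂, e₉}.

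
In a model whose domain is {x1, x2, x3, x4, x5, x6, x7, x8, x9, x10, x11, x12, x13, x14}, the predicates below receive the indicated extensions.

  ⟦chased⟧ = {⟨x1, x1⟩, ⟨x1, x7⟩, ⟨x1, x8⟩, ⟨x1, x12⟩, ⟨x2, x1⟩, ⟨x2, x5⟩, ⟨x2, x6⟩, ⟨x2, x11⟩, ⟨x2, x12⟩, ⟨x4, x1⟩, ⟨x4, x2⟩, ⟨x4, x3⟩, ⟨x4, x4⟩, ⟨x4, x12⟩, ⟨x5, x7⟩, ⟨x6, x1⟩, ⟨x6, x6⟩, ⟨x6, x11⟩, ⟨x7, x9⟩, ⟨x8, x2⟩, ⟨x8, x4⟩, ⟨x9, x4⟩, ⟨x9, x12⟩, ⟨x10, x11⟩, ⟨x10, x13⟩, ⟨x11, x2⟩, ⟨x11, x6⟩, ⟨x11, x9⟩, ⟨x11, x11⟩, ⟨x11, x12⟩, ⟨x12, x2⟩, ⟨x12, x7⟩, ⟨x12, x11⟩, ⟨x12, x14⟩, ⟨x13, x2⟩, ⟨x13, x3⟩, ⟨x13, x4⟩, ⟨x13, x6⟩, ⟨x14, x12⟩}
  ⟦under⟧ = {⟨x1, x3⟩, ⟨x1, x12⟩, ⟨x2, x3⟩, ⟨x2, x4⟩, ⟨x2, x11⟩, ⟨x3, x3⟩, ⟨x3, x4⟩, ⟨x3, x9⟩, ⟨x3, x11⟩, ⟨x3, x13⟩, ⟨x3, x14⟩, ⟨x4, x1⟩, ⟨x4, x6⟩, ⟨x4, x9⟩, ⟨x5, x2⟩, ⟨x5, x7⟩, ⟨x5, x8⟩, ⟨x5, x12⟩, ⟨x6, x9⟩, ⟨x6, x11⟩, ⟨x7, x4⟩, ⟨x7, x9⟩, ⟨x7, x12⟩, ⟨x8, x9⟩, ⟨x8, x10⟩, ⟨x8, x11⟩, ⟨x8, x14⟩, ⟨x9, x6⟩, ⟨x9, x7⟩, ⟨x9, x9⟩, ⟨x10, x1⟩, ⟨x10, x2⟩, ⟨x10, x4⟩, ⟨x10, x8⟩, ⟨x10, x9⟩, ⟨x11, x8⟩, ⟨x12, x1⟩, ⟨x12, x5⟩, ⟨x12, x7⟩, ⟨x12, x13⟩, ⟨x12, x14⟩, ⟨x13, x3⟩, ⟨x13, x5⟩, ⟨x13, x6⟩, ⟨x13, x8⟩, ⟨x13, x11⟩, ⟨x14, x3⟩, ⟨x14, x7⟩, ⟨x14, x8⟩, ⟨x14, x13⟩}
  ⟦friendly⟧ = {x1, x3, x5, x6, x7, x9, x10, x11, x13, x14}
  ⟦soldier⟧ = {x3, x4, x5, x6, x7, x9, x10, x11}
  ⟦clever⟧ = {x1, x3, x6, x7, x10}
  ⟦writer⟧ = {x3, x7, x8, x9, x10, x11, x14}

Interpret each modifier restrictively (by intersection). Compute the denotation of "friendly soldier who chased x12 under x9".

{x9}

⟦who chased x12⟧ = {x : ⟨x, x12⟩ ∈ ⟦chased⟧} = {x1, x2, x4, x9, x11, x14}
⟦under x9⟧ = {x : ⟨x, x9⟩ ∈ ⟦under⟧} = {x3, x4, x6, x7, x8, x9, x10}
⟦soldier⟧ = {x3, x4, x5, x6, x7, x9, x10, x11}
… ∩ ⟦who chased x12⟧ = {x3, x4, x5, x6, x7, x9, x10, x11} ∩ {x1, x2, x4, x9, x11, x14} = {x4, x9, x11}
… ∩ ⟦under x9⟧ = {x4, x9, x11} ∩ {x3, x4, x6, x7, x8, x9, x10} = {x4, x9}
… ∩ ⟦friendly⟧ = {x4, x9} ∩ {x1, x3, x5, x6, x7, x9, x10, x11, x13, x14} = {x9}
So ⟦friendly soldier who chased x12 under x9⟧ = {x9}.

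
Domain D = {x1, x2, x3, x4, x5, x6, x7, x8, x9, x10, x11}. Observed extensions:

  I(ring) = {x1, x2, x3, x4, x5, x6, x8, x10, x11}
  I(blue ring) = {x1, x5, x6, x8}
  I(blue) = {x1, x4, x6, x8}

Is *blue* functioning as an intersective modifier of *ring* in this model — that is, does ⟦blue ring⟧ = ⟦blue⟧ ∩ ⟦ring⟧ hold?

no

⟦blue⟧ ∩ ⟦ring⟧ = {x1, x4, x6, x8} ∩ {x1, x2, x3, x4, x5, x6, x8, x10, x11} = {x1, x4, x6, x8}
Observed ⟦blue ring⟧ = {x1, x5, x6, x8}.
These differ, so the modifier is not intersective in this model.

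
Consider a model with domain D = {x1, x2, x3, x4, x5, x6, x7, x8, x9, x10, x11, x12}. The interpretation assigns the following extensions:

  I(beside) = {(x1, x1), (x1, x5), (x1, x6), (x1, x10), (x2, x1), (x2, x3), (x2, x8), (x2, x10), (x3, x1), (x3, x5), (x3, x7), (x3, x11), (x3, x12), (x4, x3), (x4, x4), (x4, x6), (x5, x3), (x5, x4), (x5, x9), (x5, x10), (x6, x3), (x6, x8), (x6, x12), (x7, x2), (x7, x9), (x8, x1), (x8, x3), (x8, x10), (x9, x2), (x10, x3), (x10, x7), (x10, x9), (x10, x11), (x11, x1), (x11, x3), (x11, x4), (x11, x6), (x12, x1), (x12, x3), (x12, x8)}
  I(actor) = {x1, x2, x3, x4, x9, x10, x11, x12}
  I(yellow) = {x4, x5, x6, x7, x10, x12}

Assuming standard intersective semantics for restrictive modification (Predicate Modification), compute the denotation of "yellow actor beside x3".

⟦beside x3⟧ = {x : ⟨x, x3⟩ ∈ ⟦beside⟧} = {x2, x4, x5, x6, x8, x10, x11, x12}
⟦actor⟧ = {x1, x2, x3, x4, x9, x10, x11, x12}
… ∩ ⟦beside x3⟧ = {x1, x2, x3, x4, x9, x10, x11, x12} ∩ {x2, x4, x5, x6, x8, x10, x11, x12} = {x2, x4, x10, x11, x12}
… ∩ ⟦yellow⟧ = {x2, x4, x10, x11, x12} ∩ {x4, x5, x6, x7, x10, x12} = {x4, x10, x12}
So ⟦yellow actor beside x3⟧ = {x4, x10, x12}.

{x4, x10, x12}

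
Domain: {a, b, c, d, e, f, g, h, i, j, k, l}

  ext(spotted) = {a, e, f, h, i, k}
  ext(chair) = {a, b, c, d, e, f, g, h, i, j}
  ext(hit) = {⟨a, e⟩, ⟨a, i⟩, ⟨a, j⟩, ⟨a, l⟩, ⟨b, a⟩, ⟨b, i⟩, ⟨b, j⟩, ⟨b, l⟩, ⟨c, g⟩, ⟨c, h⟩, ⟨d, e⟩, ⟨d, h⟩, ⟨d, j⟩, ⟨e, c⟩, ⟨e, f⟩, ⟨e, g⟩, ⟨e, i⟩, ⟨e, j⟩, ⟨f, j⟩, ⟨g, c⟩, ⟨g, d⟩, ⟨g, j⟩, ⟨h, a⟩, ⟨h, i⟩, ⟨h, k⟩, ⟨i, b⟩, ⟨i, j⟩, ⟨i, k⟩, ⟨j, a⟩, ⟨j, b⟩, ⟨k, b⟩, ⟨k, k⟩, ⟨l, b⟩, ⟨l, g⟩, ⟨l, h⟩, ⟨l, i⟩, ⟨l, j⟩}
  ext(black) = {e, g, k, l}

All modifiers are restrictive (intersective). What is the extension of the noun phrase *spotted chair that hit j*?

⟦that hit j⟧ = {x : ⟨x, j⟩ ∈ ⟦hit⟧} = {a, b, d, e, f, g, i, l}
⟦chair⟧ = {a, b, c, d, e, f, g, h, i, j}
… ∩ ⟦that hit j⟧ = {a, b, c, d, e, f, g, h, i, j} ∩ {a, b, d, e, f, g, i, l} = {a, b, d, e, f, g, i}
… ∩ ⟦spotted⟧ = {a, b, d, e, f, g, i} ∩ {a, e, f, h, i, k} = {a, e, f, i}
So ⟦spotted chair that hit j⟧ = {a, e, f, i}.

{a, e, f, i}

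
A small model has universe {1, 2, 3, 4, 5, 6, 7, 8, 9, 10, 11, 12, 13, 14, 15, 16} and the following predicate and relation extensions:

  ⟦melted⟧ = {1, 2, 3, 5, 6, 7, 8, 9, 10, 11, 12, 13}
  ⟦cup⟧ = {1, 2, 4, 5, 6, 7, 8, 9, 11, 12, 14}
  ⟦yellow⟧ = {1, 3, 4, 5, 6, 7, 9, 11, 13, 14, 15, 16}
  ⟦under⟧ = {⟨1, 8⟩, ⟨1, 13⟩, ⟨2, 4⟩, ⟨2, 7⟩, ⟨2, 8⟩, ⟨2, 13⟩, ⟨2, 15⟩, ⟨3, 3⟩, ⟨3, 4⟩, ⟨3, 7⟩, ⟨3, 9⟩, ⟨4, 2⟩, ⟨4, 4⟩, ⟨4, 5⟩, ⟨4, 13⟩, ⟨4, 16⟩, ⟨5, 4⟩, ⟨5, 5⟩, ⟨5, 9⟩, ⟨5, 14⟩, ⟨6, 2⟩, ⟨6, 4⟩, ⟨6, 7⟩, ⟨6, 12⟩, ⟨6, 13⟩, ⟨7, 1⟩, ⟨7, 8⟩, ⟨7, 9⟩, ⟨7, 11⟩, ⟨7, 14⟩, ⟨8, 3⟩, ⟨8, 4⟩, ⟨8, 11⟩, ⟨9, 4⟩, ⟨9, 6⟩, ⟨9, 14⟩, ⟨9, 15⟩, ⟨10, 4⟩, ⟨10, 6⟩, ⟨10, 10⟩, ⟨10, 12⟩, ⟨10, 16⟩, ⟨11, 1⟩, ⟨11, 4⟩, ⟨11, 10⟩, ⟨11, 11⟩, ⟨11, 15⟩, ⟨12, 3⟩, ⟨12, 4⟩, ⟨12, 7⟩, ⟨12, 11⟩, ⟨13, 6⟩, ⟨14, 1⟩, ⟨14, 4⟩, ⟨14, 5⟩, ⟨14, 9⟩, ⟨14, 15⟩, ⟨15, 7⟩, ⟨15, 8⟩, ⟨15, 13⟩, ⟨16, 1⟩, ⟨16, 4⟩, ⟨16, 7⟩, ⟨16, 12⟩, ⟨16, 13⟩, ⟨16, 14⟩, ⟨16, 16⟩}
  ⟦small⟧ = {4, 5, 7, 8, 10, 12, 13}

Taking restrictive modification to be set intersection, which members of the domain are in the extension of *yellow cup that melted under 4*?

{5, 6, 9, 11}

⟦that melted⟧ = ⟦melted⟧ = {1, 2, 3, 5, 6, 7, 8, 9, 10, 11, 12, 13}
⟦under 4⟧ = {x : ⟨x, 4⟩ ∈ ⟦under⟧} = {2, 3, 4, 5, 6, 8, 9, 10, 11, 12, 14, 16}
⟦cup⟧ = {1, 2, 4, 5, 6, 7, 8, 9, 11, 12, 14}
… ∩ ⟦that melted⟧ = {1, 2, 4, 5, 6, 7, 8, 9, 11, 12, 14} ∩ {1, 2, 3, 5, 6, 7, 8, 9, 10, 11, 12, 13} = {1, 2, 5, 6, 7, 8, 9, 11, 12}
… ∩ ⟦under 4⟧ = {1, 2, 5, 6, 7, 8, 9, 11, 12} ∩ {2, 3, 4, 5, 6, 8, 9, 10, 11, 12, 14, 16} = {2, 5, 6, 8, 9, 11, 12}
… ∩ ⟦yellow⟧ = {2, 5, 6, 8, 9, 11, 12} ∩ {1, 3, 4, 5, 6, 7, 9, 11, 13, 14, 15, 16} = {5, 6, 9, 11}
So ⟦yellow cup that melted under 4⟧ = {5, 6, 9, 11}.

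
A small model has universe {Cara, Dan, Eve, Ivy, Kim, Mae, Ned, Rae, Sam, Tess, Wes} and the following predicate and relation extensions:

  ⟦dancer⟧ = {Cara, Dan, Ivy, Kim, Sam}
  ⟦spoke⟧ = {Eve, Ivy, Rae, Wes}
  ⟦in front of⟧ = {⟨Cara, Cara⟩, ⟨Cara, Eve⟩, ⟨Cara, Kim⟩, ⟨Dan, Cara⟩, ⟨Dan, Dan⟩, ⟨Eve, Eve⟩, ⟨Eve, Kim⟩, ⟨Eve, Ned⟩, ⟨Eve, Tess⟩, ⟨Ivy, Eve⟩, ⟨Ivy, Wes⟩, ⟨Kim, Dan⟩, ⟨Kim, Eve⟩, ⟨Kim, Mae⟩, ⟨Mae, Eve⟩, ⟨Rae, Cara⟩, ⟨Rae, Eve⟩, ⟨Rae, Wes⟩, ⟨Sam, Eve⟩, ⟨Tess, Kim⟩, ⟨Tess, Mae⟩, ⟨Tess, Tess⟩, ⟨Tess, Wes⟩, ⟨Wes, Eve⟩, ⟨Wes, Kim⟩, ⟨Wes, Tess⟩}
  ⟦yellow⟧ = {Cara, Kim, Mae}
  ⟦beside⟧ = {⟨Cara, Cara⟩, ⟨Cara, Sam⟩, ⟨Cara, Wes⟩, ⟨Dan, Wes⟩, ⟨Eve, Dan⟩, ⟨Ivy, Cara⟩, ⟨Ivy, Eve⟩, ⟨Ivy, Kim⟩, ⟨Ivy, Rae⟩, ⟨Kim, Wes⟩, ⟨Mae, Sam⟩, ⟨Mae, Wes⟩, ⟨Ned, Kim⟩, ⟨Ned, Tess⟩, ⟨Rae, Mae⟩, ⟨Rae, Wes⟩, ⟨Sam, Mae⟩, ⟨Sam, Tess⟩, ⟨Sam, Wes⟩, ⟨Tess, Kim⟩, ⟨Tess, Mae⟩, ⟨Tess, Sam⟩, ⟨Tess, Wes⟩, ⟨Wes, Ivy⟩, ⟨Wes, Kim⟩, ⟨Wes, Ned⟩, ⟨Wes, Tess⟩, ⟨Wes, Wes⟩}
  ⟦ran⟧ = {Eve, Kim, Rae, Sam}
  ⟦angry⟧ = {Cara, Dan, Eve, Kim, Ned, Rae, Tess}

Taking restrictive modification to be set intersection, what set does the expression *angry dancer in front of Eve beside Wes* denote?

⟦in front of Eve⟧ = {x : ⟨x, Eve⟩ ∈ ⟦in front of⟧} = {Cara, Eve, Ivy, Kim, Mae, Rae, Sam, Wes}
⟦beside Wes⟧ = {x : ⟨x, Wes⟩ ∈ ⟦beside⟧} = {Cara, Dan, Kim, Mae, Rae, Sam, Tess, Wes}
⟦dancer⟧ = {Cara, Dan, Ivy, Kim, Sam}
… ∩ ⟦in front of Eve⟧ = {Cara, Dan, Ivy, Kim, Sam} ∩ {Cara, Eve, Ivy, Kim, Mae, Rae, Sam, Wes} = {Cara, Ivy, Kim, Sam}
… ∩ ⟦beside Wes⟧ = {Cara, Ivy, Kim, Sam} ∩ {Cara, Dan, Kim, Mae, Rae, Sam, Tess, Wes} = {Cara, Kim, Sam}
… ∩ ⟦angry⟧ = {Cara, Kim, Sam} ∩ {Cara, Dan, Eve, Kim, Ned, Rae, Tess} = {Cara, Kim}
So ⟦angry dancer in front of Eve beside Wes⟧ = {Cara, Kim}.

{Cara, Kim}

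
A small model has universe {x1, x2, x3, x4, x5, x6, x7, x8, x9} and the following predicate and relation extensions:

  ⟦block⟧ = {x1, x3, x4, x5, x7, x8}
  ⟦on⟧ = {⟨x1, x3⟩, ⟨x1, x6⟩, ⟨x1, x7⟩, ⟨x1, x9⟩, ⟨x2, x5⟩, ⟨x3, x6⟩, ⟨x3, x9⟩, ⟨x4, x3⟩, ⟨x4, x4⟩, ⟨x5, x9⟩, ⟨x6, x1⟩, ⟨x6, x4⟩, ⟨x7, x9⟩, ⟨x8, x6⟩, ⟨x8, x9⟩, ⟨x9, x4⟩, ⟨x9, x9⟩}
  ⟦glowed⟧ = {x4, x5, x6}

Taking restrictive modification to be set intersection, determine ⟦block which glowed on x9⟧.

⟦which glowed⟧ = ⟦glowed⟧ = {x4, x5, x6}
⟦on x9⟧ = {x : ⟨x, x9⟩ ∈ ⟦on⟧} = {x1, x3, x5, x7, x8, x9}
⟦block⟧ = {x1, x3, x4, x5, x7, x8}
… ∩ ⟦which glowed⟧ = {x1, x3, x4, x5, x7, x8} ∩ {x4, x5, x6} = {x4, x5}
… ∩ ⟦on x9⟧ = {x4, x5} ∩ {x1, x3, x5, x7, x8, x9} = {x5}
So ⟦block which glowed on x9⟧ = {x5}.

{x5}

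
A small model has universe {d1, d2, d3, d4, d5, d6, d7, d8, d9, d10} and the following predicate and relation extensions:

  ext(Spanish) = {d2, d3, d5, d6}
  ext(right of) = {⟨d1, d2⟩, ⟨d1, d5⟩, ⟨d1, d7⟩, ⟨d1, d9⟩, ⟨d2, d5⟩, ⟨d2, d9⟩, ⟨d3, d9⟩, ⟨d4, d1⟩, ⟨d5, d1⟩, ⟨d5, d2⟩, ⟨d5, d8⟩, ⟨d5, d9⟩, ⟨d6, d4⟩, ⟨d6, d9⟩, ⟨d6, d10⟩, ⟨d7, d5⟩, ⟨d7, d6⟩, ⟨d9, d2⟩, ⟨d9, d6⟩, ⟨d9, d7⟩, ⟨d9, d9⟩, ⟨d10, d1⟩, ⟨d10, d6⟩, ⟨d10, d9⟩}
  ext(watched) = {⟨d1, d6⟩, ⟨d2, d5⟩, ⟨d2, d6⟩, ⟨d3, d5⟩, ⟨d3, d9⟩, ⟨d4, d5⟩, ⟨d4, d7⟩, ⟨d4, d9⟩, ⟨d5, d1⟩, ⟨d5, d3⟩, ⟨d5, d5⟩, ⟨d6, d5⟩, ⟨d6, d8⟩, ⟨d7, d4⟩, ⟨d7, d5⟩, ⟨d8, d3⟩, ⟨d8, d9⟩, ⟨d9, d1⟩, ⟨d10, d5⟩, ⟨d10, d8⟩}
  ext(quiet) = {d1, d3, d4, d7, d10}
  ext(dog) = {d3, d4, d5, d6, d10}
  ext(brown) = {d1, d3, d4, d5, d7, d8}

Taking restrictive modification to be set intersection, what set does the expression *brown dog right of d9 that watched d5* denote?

⟦right of d9⟧ = {x : ⟨x, d9⟩ ∈ ⟦right of⟧} = {d1, d2, d3, d5, d6, d9, d10}
⟦that watched d5⟧ = {x : ⟨x, d5⟩ ∈ ⟦watched⟧} = {d2, d3, d4, d5, d6, d7, d10}
⟦dog⟧ = {d3, d4, d5, d6, d10}
… ∩ ⟦right of d9⟧ = {d3, d4, d5, d6, d10} ∩ {d1, d2, d3, d5, d6, d9, d10} = {d3, d5, d6, d10}
… ∩ ⟦that watched d5⟧ = {d3, d5, d6, d10} ∩ {d2, d3, d4, d5, d6, d7, d10} = {d3, d5, d6, d10}
… ∩ ⟦brown⟧ = {d3, d5, d6, d10} ∩ {d1, d3, d4, d5, d7, d8} = {d3, d5}
So ⟦brown dog right of d9 that watched d5⟧ = {d3, d5}.

{d3, d5}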